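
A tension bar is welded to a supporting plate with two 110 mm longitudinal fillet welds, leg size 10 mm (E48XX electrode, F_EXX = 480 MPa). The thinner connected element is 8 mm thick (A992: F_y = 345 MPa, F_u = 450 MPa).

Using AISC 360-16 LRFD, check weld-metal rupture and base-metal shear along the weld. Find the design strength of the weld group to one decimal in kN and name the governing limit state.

Weld metal: throat = 0.707×10 = 7.07 mm, L = 2×110 = 220 mm. φR_n = 0.75 × 0.6 × 480 × 7.07 × 220 = 336.0 kN.
Base metal shear (8 mm plate): yield φR_n = 1.0×0.6×345×8×220 = 364.3 kN; rupture φR_n = 0.75×0.6×450×8×220 = 356.4 kN; take 356.4 kN (rupture).
Governing: min(336.0, 356.4) = 336.0 kN → weld metal.

336.0 kN (weld metal governs)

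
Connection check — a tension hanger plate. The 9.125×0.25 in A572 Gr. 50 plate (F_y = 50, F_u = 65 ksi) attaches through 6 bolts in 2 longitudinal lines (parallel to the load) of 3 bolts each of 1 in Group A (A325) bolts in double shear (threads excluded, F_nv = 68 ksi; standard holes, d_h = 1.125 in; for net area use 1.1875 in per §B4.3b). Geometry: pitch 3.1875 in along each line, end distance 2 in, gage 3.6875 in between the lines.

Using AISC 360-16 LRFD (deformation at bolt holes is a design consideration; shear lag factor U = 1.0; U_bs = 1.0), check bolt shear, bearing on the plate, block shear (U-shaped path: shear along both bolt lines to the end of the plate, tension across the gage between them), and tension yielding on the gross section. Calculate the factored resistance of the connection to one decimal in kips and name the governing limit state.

102.7 kips (gross-section yield governs)

Bolt shear: A_b = π(1)²/4 = 0.7854 in². φR_n = 0.75 × 68 × 0.7854 × 6 × 2 = 480.7 kips.
Bearing (0.25 in plate, F_u = 65 ksi): end bolts L_c = 2 − 1.125/2 = 1.4375, R_n = min(1.2×1.4375×0.25×65, 2.4×1×0.25×65) = 28.031 kips/bolt; interior L_c = 3.1875 − 1.125 = 2.0625, R_n = 39 kips/bolt. φR_n = 0.75 × (2×28.031 + 4×39) = 159.0 kips.
Block shear: shear path 2×[2+2×3.1875] = 2×8.375 in, A_gv = 4.1875, A_nv = 2×(8.375 − 2.5×1.1875)×0.25 = 2.7031 in²; tension across gage: (3.6875 − 1×1.1875)×0.25 = 0.625 in². R_n = min(0.6×65×2.7031, 0.6×50×4.1875) + 1.0×65×0.625 = min(105.42, 125.63) + 40.625 = 146.05 kips. φR_n = 0.75 × 146.05 = 109.5 kips.
Tension yield (gross): A_g = 9.125×0.25 = 2.2813 in². φR_n = 0.90 × 50 × 2.2813 = 102.7 kips.
Governing: min(480.7, 159.0, 109.5, 102.7) = 102.7 kips → gross-section yield.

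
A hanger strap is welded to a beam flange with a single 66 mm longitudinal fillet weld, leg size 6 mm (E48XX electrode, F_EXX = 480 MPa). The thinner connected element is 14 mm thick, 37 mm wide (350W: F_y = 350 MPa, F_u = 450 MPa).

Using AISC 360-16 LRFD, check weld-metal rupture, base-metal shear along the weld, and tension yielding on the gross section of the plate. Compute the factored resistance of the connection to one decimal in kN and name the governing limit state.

Weld metal: throat = 0.707×6 = 4.242 mm, L = 66 mm. φR_n = 0.75 × 0.6 × 480 × 4.242 × 66 = 60.5 kN.
Base metal shear (14 mm plate): yield φR_n = 1.0×0.6×350×14×66 = 194.0 kN; rupture φR_n = 0.75×0.6×450×14×66 = 187.1 kN; take 187.1 kN (rupture).
Tension yield (gross): A_g = 37×14 = 518 mm². φR_n = 0.90 × 350 × 518 = 163.2 kN.
Governing: min(60.5, 187.1, 163.2) = 60.5 kN → weld metal.

60.5 kN (weld metal governs)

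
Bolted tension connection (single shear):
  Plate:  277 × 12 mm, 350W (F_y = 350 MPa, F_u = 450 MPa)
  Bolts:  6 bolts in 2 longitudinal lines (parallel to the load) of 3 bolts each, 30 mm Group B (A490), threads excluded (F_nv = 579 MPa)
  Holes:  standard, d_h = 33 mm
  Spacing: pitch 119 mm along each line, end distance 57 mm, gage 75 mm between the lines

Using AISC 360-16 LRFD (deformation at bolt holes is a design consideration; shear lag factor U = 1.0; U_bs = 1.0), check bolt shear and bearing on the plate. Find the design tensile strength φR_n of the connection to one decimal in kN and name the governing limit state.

1560.1 kN (bearing governs)

Bolt shear: A_b = π(30)²/4 = 706.86 mm². φR_n = 0.75 × 579 × 706.86 × 6 × 1 = 1841.7 kN.
Bearing (12 mm plate, F_u = 450 MPa): end bolts L_c = 57 − 33/2 = 40.5, R_n = min(1.2×40.5×12×450, 2.4×30×12×450) = 262.44 kN/bolt; interior L_c = 119 − 33 = 86, R_n = 388.8 kN/bolt. φR_n = 0.75 × (2×262.44 + 4×388.8) = 1560.1 kN.
Governing: min(1841.7, 1560.1) = 1560.1 kN → bearing.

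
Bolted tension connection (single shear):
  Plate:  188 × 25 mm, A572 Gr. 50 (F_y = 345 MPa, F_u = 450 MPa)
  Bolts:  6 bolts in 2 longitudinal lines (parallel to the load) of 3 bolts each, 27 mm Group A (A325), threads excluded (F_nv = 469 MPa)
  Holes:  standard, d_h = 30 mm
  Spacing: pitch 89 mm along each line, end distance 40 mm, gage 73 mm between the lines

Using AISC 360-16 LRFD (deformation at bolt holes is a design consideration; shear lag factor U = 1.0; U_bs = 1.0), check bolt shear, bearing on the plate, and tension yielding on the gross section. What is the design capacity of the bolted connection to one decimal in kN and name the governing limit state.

Bolt shear: A_b = π(27)²/4 = 572.56 mm². φR_n = 0.75 × 469 × 572.56 × 6 × 1 = 1208.4 kN.
Bearing (25 mm plate, F_u = 450 MPa): end bolts L_c = 40 − 30/2 = 25, R_n = min(1.2×25×25×450, 2.4×27×25×450) = 337.5 kN/bolt; interior L_c = 89 − 30 = 59, R_n = 729 kN/bolt. φR_n = 0.75 × (2×337.5 + 4×729) = 2693.3 kN.
Tension yield (gross): A_g = 188×25 = 4700 mm². φR_n = 0.90 × 345 × 4700 = 1459.4 kN.
Governing: min(1208.4, 2693.3, 1459.4) = 1208.4 kN → bolt shear.

1208.4 kN (bolt shear governs)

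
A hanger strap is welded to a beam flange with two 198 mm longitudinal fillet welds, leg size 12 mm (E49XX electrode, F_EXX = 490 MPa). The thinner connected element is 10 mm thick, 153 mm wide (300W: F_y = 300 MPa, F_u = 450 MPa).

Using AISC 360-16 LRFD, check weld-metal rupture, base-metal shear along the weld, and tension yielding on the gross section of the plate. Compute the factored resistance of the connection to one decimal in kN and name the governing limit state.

Weld metal: throat = 0.707×12 = 8.484 mm, L = 2×198 = 396 mm. φR_n = 0.75 × 0.6 × 490 × 8.484 × 396 = 740.8 kN.
Base metal shear (10 mm plate): yield φR_n = 1.0×0.6×300×10×396 = 712.8 kN; rupture φR_n = 0.75×0.6×450×10×396 = 801.9 kN; take 712.8 kN (yield).
Tension yield (gross): A_g = 153×10 = 1530 mm². φR_n = 0.90 × 300 × 1530 = 413.1 kN.
Governing: min(740.8, 712.8, 413.1) = 413.1 kN → gross-section yield.

413.1 kN (gross-section yield governs)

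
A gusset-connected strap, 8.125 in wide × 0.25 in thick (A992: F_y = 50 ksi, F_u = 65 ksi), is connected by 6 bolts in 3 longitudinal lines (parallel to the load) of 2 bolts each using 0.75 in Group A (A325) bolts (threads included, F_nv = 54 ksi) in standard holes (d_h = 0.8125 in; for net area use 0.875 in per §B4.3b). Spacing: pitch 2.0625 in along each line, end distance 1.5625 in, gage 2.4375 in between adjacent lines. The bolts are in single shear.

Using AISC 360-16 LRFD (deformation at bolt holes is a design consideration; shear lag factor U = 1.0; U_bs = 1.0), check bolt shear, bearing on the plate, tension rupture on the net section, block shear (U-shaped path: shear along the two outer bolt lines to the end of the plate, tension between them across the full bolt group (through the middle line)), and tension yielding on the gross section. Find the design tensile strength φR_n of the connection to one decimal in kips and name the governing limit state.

Bolt shear: A_b = π(0.75)²/4 = 0.44179 in². φR_n = 0.75 × 54 × 0.44179 × 6 × 1 = 107.4 kips.
Bearing (0.25 in plate, F_u = 65 ksi): end bolts L_c = 1.5625 − 0.8125/2 = 1.15625, R_n = min(1.2×1.15625×0.25×65, 2.4×0.75×0.25×65) = 22.547 kips/bolt; interior L_c = 2.0625 − 0.8125 = 1.25, R_n = 24.375 kips/bolt. φR_n = 0.75 × (3×22.547 + 3×24.375) = 105.6 kips.
Tension rupture (net): A_n = (8.125 − 3×0.875)×0.25 = 1.375 in² (U = 1.0, A_e = A_n). φR_n = 0.75 × 65 × 1.375 = 67.0 kips.
Block shear: shear path 2×[1.5625+1×2.0625] = 2×3.625 in, A_gv = 1.8125, A_nv = 2×(3.625 − 1.5×0.875)×0.25 = 1.1563 in²; tension across gage: (4.875 − 2×0.875)×0.25 = 0.78125 in². R_n = min(0.6×65×1.1563, 0.6×50×1.8125) + 1.0×65×0.78125 = min(45.096, 54.375) + 50.781 = 95.877 kips. φR_n = 0.75 × 95.877 = 71.9 kips.
Tension yield (gross): A_g = 8.125×0.25 = 2.0313 in². φR_n = 0.90 × 50 × 2.0313 = 91.4 kips.
Governing: min(107.4, 105.6, 67.0, 71.9, 91.4) = 67.0 kips → net-section rupture.

67.0 kips (net-section rupture governs)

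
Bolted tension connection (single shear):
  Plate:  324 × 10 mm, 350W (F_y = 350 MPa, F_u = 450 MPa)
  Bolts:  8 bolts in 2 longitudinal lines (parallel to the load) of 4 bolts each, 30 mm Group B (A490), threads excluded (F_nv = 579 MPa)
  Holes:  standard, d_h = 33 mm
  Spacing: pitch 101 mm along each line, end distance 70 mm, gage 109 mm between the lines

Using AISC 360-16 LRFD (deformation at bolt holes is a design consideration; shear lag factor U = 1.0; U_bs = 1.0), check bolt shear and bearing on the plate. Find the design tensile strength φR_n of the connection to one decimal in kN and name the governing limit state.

1891.4 kN (bearing governs)

Bolt shear: A_b = π(30)²/4 = 706.86 mm². φR_n = 0.75 × 579 × 706.86 × 8 × 1 = 2455.6 kN.
Bearing (10 mm plate, F_u = 450 MPa): end bolts L_c = 70 − 33/2 = 53.5, R_n = min(1.2×53.5×10×450, 2.4×30×10×450) = 288.9 kN/bolt; interior L_c = 101 − 33 = 68, R_n = 324 kN/bolt. φR_n = 0.75 × (2×288.9 + 6×324) = 1891.4 kN.
Governing: min(2455.6, 1891.4) = 1891.4 kN → bearing.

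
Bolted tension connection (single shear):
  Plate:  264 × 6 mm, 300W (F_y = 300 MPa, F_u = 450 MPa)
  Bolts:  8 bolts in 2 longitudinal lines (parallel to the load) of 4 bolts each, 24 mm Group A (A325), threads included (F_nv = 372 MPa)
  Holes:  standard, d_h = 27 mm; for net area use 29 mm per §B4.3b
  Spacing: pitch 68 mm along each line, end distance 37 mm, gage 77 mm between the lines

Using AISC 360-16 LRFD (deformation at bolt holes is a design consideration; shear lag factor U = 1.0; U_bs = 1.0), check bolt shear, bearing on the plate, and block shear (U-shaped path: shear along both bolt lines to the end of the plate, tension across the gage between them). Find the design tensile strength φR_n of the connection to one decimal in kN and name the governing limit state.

Bolt shear: A_b = π(24)²/4 = 452.39 mm². φR_n = 0.75 × 372 × 452.39 × 8 × 1 = 1009.7 kN.
Bearing (6 mm plate, F_u = 450 MPa): end bolts L_c = 37 − 27/2 = 23.5, R_n = min(1.2×23.5×6×450, 2.4×24×6×450) = 76.14 kN/bolt; interior L_c = 68 − 27 = 41, R_n = 132.84 kN/bolt. φR_n = 0.75 × (2×76.14 + 6×132.84) = 712.0 kN.
Block shear: shear path 2×[37+3×68] = 2×241 mm, A_gv = 2892, A_nv = 2×(241 − 3.5×29)×6 = 1674 mm²; tension across gage: (77 − 1×29)×6 = 288 mm². R_n = min(0.6×450×1674, 0.6×300×2892) + 1.0×450×288 = min(451.98, 520.56) + 129.6 = 581.58 kN. φR_n = 0.75 × 581.58 = 436.2 kN.
Governing: min(1009.7, 712.0, 436.2) = 436.2 kN → block shear.

436.2 kN (block shear governs)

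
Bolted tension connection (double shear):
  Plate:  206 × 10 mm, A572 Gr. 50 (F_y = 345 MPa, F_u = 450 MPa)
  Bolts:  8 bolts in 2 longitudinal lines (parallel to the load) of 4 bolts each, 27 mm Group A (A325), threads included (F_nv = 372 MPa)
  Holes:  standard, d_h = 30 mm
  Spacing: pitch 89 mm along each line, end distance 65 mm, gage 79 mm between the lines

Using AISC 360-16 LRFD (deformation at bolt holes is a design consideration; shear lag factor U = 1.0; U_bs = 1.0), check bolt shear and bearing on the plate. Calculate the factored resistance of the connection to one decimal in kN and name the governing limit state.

1717.2 kN (bearing governs)

Bolt shear: A_b = π(27)²/4 = 572.56 mm². φR_n = 0.75 × 372 × 572.56 × 8 × 2 = 2555.9 kN.
Bearing (10 mm plate, F_u = 450 MPa): end bolts L_c = 65 − 30/2 = 50, R_n = min(1.2×50×10×450, 2.4×27×10×450) = 270 kN/bolt; interior L_c = 89 − 30 = 59, R_n = 291.6 kN/bolt. φR_n = 0.75 × (2×270 + 6×291.6) = 1717.2 kN.
Governing: min(2555.9, 1717.2) = 1717.2 kN → bearing.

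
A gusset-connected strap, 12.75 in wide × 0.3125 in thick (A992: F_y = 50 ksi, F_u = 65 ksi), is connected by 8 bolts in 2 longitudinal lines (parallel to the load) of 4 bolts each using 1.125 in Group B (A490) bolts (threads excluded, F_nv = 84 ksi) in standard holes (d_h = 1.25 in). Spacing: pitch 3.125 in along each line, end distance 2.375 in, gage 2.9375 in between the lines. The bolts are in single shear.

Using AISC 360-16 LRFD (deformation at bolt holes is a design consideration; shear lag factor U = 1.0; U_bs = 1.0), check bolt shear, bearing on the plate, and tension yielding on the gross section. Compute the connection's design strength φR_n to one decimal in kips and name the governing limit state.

Bolt shear: A_b = π(1.125)²/4 = 0.99402 in². φR_n = 0.75 × 84 × 0.99402 × 8 × 1 = 501.0 kips.
Bearing (0.3125 in plate, F_u = 65 ksi): end bolts L_c = 2.375 − 1.25/2 = 1.75, R_n = min(1.2×1.75×0.3125×65, 2.4×1.125×0.3125×65) = 42.656 kips/bolt; interior L_c = 3.125 − 1.25 = 1.875, R_n = 45.703 kips/bolt. φR_n = 0.75 × (2×42.656 + 6×45.703) = 269.6 kips.
Tension yield (gross): A_g = 12.75×0.3125 = 3.9844 in². φR_n = 0.90 × 50 × 3.9844 = 179.3 kips.
Governing: min(501.0, 269.6, 179.3) = 179.3 kips → gross-section yield.

179.3 kips (gross-section yield governs)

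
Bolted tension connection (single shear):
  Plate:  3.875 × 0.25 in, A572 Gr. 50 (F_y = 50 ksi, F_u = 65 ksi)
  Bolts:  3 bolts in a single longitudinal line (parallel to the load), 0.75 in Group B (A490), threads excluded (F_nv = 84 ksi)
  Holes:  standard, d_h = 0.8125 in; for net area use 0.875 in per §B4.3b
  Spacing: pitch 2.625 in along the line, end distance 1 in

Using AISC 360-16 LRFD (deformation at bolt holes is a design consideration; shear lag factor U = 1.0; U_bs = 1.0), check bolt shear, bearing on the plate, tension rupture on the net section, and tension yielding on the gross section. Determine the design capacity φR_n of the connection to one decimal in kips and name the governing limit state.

Bolt shear: A_b = π(0.75)²/4 = 0.44179 in². φR_n = 0.75 × 84 × 0.44179 × 3 × 1 = 83.5 kips.
Bearing (0.25 in plate, F_u = 65 ksi): end bolts L_c = 1 − 0.8125/2 = 0.59375, R_n = min(1.2×0.59375×0.25×65, 2.4×0.75×0.25×65) = 11.578 kips/bolt; interior L_c = 2.625 − 0.8125 = 1.8125, R_n = 29.25 kips/bolt. φR_n = 0.75 × (1×11.578 + 2×29.25) = 52.6 kips.
Tension rupture (net): A_n = (3.875 − 1×0.875)×0.25 = 0.75 in² (U = 1.0, A_e = A_n). φR_n = 0.75 × 65 × 0.75 = 36.6 kips.
Tension yield (gross): A_g = 3.875×0.25 = 0.96875 in². φR_n = 0.90 × 50 × 0.96875 = 43.6 kips.
Governing: min(83.5, 52.6, 36.6, 43.6) = 36.6 kips → net-section rupture.

36.6 kips (net-section rupture governs)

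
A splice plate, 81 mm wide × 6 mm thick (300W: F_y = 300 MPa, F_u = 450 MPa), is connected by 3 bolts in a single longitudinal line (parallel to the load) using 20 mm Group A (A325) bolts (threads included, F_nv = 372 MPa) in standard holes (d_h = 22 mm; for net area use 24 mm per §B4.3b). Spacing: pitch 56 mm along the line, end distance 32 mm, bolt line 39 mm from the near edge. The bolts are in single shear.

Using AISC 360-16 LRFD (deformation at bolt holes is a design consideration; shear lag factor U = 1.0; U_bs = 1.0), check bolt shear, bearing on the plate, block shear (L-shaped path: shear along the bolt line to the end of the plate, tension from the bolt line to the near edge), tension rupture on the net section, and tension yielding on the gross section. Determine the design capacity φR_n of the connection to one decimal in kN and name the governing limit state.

115.4 kN (net-section rupture governs)

Bolt shear: A_b = π(20)²/4 = 314.16 mm². φR_n = 0.75 × 372 × 314.16 × 3 × 1 = 263.0 kN.
Bearing (6 mm plate, F_u = 450 MPa): end bolts L_c = 32 − 22/2 = 21, R_n = min(1.2×21×6×450, 2.4×20×6×450) = 68.04 kN/bolt; interior L_c = 56 − 22 = 34, R_n = 110.16 kN/bolt. φR_n = 0.75 × (1×68.04 + 2×110.16) = 216.3 kN.
Block shear: shear path 1×[32+2×56] = 1×144 mm, A_gv = 864, A_nv = 1×(144 − 2.5×24)×6 = 504 mm²; tension to near edge: (39 − 0.5×24)×6 = 162 mm². R_n = min(0.6×450×504, 0.6×300×864) + 1.0×450×162 = min(136.08, 155.52) + 72.9 = 208.98 kN. φR_n = 0.75 × 208.98 = 156.7 kN.
Tension rupture (net): A_n = (81 − 1×24)×6 = 342 mm² (U = 1.0, A_e = A_n). φR_n = 0.75 × 450 × 342 = 115.4 kN.
Tension yield (gross): A_g = 81×6 = 486 mm². φR_n = 0.90 × 300 × 486 = 131.2 kN.
Governing: min(263.0, 216.3, 156.7, 115.4, 131.2) = 115.4 kN → net-section rupture.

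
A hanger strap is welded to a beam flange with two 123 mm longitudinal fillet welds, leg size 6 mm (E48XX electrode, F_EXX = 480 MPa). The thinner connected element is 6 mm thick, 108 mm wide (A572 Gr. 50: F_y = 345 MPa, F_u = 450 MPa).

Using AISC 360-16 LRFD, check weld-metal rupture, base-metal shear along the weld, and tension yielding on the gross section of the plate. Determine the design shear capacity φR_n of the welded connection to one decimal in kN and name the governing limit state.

Weld metal: throat = 0.707×6 = 4.242 mm, L = 2×123 = 246 mm. φR_n = 0.75 × 0.6 × 480 × 4.242 × 246 = 225.4 kN.
Base metal shear (6 mm plate): yield φR_n = 1.0×0.6×345×6×246 = 305.5 kN; rupture φR_n = 0.75×0.6×450×6×246 = 298.9 kN; take 298.9 kN (rupture).
Tension yield (gross): A_g = 108×6 = 648 mm². φR_n = 0.90 × 345 × 648 = 201.2 kN.
Governing: min(225.4, 298.9, 201.2) = 201.2 kN → gross-section yield.

201.2 kN (gross-section yield governs)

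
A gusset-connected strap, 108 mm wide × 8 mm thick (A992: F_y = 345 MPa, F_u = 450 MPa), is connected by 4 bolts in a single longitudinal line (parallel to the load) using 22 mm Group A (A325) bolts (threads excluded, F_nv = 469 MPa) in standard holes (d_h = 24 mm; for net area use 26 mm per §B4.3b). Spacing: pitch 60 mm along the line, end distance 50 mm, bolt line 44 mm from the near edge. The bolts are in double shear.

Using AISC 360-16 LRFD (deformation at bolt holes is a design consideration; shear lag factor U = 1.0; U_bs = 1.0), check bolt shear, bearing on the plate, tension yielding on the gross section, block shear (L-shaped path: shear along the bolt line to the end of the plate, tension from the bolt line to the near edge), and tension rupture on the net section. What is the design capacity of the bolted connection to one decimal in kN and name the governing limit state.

221.4 kN (net-section rupture governs)

Bolt shear: A_b = π(22)²/4 = 380.13 mm². φR_n = 0.75 × 469 × 380.13 × 4 × 2 = 1069.7 kN.
Bearing (8 mm plate, F_u = 450 MPa): end bolts L_c = 50 − 24/2 = 38, R_n = min(1.2×38×8×450, 2.4×22×8×450) = 164.16 kN/bolt; interior L_c = 60 − 24 = 36, R_n = 155.52 kN/bolt. φR_n = 0.75 × (1×164.16 + 3×155.52) = 473.0 kN.
Tension yield (gross): A_g = 108×8 = 864 mm². φR_n = 0.90 × 345 × 864 = 268.3 kN.
Block shear: shear path 1×[50+3×60] = 1×230 mm, A_gv = 1840, A_nv = 1×(230 − 3.5×26)×8 = 1112 mm²; tension to near edge: (44 − 0.5×26)×8 = 248 mm². R_n = min(0.6×450×1112, 0.6×345×1840) + 1.0×450×248 = min(300.24, 380.88) + 111.6 = 411.84 kN. φR_n = 0.75 × 411.84 = 308.9 kN.
Tension rupture (net): A_n = (108 − 1×26)×8 = 656 mm² (U = 1.0, A_e = A_n). φR_n = 0.75 × 450 × 656 = 221.4 kN.
Governing: min(1069.7, 473.0, 268.3, 308.9, 221.4) = 221.4 kN → net-section rupture.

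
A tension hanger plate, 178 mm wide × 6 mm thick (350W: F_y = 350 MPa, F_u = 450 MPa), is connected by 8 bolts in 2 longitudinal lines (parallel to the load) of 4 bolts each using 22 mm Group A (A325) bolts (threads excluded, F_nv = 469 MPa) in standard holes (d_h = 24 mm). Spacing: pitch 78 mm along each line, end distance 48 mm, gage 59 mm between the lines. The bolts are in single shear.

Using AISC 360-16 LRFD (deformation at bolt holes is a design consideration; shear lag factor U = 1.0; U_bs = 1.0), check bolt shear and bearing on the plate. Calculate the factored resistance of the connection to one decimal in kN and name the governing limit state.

816.5 kN (bearing governs)

Bolt shear: A_b = π(22)²/4 = 380.13 mm². φR_n = 0.75 × 469 × 380.13 × 8 × 1 = 1069.7 kN.
Bearing (6 mm plate, F_u = 450 MPa): end bolts L_c = 48 − 24/2 = 36, R_n = min(1.2×36×6×450, 2.4×22×6×450) = 116.64 kN/bolt; interior L_c = 78 − 24 = 54, R_n = 142.56 kN/bolt. φR_n = 0.75 × (2×116.64 + 6×142.56) = 816.5 kN.
Governing: min(1069.7, 816.5) = 816.5 kN → bearing.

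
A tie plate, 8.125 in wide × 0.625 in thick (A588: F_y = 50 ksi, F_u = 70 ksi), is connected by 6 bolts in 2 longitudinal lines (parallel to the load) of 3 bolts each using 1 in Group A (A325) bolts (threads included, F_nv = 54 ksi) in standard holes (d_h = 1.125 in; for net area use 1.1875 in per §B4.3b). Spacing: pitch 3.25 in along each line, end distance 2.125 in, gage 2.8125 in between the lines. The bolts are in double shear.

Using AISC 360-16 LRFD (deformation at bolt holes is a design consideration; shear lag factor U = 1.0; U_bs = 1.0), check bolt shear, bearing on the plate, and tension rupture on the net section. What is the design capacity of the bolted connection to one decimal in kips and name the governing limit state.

188.7 kips (net-section rupture governs)

Bolt shear: A_b = π(1)²/4 = 0.7854 in². φR_n = 0.75 × 54 × 0.7854 × 6 × 2 = 381.7 kips.
Bearing (0.625 in plate, F_u = 70 ksi): end bolts L_c = 2.125 − 1.125/2 = 1.5625, R_n = min(1.2×1.5625×0.625×70, 2.4×1×0.625×70) = 82.031 kips/bolt; interior L_c = 3.25 − 1.125 = 2.125, R_n = 105 kips/bolt. φR_n = 0.75 × (2×82.031 + 4×105) = 438.0 kips.
Tension rupture (net): A_n = (8.125 − 2×1.1875)×0.625 = 3.5938 in² (U = 1.0, A_e = A_n). φR_n = 0.75 × 70 × 3.5938 = 188.7 kips.
Governing: min(381.7, 438.0, 188.7) = 188.7 kips → net-section rupture.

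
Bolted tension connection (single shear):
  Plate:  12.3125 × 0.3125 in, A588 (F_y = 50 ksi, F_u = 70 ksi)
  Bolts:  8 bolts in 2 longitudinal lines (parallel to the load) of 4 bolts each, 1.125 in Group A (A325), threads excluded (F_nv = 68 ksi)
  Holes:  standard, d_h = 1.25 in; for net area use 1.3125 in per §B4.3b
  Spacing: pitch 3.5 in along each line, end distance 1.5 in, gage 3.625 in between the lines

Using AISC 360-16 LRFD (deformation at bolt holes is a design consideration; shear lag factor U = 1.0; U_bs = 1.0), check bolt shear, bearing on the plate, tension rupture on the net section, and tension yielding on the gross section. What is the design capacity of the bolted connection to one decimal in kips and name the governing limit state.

158.9 kips (net-section rupture governs)

Bolt shear: A_b = π(1.125)²/4 = 0.99402 in². φR_n = 0.75 × 68 × 0.99402 × 8 × 1 = 405.6 kips.
Bearing (0.3125 in plate, F_u = 70 ksi): end bolts L_c = 1.5 − 1.25/2 = 0.875, R_n = min(1.2×0.875×0.3125×70, 2.4×1.125×0.3125×70) = 22.969 kips/bolt; interior L_c = 3.5 − 1.25 = 2.25, R_n = 59.063 kips/bolt. φR_n = 0.75 × (2×22.969 + 6×59.063) = 300.2 kips.
Tension rupture (net): A_n = (12.3125 − 2×1.3125)×0.3125 = 3.0273 in² (U = 1.0, A_e = A_n). φR_n = 0.75 × 70 × 3.0273 = 158.9 kips.
Tension yield (gross): A_g = 12.3125×0.3125 = 3.8477 in². φR_n = 0.90 × 50 × 3.8477 = 173.1 kips.
Governing: min(405.6, 300.2, 158.9, 173.1) = 158.9 kips → net-section rupture.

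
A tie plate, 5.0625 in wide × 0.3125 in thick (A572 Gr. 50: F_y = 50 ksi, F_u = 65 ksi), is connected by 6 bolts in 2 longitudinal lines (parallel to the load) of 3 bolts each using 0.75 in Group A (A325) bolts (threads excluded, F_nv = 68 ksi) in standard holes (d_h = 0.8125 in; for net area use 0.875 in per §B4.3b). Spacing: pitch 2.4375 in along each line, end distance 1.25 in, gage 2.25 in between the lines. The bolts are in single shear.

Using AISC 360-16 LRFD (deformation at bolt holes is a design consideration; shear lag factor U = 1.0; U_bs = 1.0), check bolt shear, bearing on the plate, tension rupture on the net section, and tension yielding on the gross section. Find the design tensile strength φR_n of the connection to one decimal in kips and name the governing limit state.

Bolt shear: A_b = π(0.75)²/4 = 0.44179 in². φR_n = 0.75 × 68 × 0.44179 × 6 × 1 = 135.2 kips.
Bearing (0.3125 in plate, F_u = 65 ksi): end bolts L_c = 1.25 − 0.8125/2 = 0.84375, R_n = min(1.2×0.84375×0.3125×65, 2.4×0.75×0.3125×65) = 20.566 kips/bolt; interior L_c = 2.4375 − 0.8125 = 1.625, R_n = 36.563 kips/bolt. φR_n = 0.75 × (2×20.566 + 4×36.563) = 140.5 kips.
Tension rupture (net): A_n = (5.0625 − 2×0.875)×0.3125 = 1.0352 in² (U = 1.0, A_e = A_n). φR_n = 0.75 × 65 × 1.0352 = 50.5 kips.
Tension yield (gross): A_g = 5.0625×0.3125 = 1.582 in². φR_n = 0.90 × 50 × 1.582 = 71.2 kips.
Governing: min(135.2, 140.5, 50.5, 71.2) = 50.5 kips → net-section rupture.

50.5 kips (net-section rupture governs)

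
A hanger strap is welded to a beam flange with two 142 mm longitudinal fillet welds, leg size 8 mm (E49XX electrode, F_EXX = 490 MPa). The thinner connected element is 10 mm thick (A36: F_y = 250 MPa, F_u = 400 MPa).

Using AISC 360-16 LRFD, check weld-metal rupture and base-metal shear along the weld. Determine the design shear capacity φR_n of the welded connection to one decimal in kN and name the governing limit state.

Weld metal: throat = 0.707×8 = 5.656 mm, L = 2×142 = 284 mm. φR_n = 0.75 × 0.6 × 490 × 5.656 × 284 = 354.2 kN.
Base metal shear (10 mm plate): yield φR_n = 1.0×0.6×250×10×284 = 426.0 kN; rupture φR_n = 0.75×0.6×400×10×284 = 511.2 kN; take 426.0 kN (yield).
Governing: min(354.2, 426.0) = 354.2 kN → weld metal.

354.2 kN (weld metal governs)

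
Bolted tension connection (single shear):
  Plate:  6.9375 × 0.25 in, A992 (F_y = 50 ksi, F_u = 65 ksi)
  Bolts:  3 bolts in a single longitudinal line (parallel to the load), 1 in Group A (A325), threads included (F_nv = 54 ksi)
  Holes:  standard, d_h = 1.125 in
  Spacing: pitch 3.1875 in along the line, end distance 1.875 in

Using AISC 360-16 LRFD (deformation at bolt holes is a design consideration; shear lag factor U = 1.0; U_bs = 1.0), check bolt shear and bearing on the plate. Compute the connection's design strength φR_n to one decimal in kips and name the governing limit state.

77.7 kips (bearing governs)

Bolt shear: A_b = π(1)²/4 = 0.7854 in². φR_n = 0.75 × 54 × 0.7854 × 3 × 1 = 95.4 kips.
Bearing (0.25 in plate, F_u = 65 ksi): end bolts L_c = 1.875 − 1.125/2 = 1.3125, R_n = min(1.2×1.3125×0.25×65, 2.4×1×0.25×65) = 25.594 kips/bolt; interior L_c = 3.1875 − 1.125 = 2.0625, R_n = 39 kips/bolt. φR_n = 0.75 × (1×25.594 + 2×39) = 77.7 kips.
Governing: min(95.4, 77.7) = 77.7 kips → bearing.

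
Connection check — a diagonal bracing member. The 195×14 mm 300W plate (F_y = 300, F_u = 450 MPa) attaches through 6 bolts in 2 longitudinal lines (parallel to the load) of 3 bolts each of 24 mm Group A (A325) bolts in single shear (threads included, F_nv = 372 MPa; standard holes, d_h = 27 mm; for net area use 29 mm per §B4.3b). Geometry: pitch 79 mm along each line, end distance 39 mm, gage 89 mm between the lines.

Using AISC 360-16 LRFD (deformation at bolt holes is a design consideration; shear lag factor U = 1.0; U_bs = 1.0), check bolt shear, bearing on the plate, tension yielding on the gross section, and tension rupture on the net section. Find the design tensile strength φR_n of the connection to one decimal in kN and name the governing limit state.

Bolt shear: A_b = π(24)²/4 = 452.39 mm². φR_n = 0.75 × 372 × 452.39 × 6 × 1 = 757.3 kN.
Bearing (14 mm plate, F_u = 450 MPa): end bolts L_c = 39 − 27/2 = 25.5, R_n = min(1.2×25.5×14×450, 2.4×24×14×450) = 192.78 kN/bolt; interior L_c = 79 − 27 = 52, R_n = 362.88 kN/bolt. φR_n = 0.75 × (2×192.78 + 4×362.88) = 1377.8 kN.
Tension yield (gross): A_g = 195×14 = 2730 mm². φR_n = 0.90 × 300 × 2730 = 737.1 kN.
Tension rupture (net): A_n = (195 − 2×29)×14 = 1918 mm² (U = 1.0, A_e = A_n). φR_n = 0.75 × 450 × 1918 = 647.3 kN.
Governing: min(757.3, 1377.8, 737.1, 647.3) = 647.3 kN → net-section rupture.

647.3 kN (net-section rupture governs)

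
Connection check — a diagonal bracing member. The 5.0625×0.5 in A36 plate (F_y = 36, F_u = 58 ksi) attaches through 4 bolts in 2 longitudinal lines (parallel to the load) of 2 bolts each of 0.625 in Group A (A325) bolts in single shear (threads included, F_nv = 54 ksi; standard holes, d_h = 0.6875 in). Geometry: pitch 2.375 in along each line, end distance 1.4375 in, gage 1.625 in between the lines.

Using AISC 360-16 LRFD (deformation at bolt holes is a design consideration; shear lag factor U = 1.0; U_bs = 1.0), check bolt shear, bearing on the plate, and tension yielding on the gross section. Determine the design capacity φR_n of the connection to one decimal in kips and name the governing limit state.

49.7 kips (bolt shear governs)

Bolt shear: A_b = π(0.625)²/4 = 0.3068 in². φR_n = 0.75 × 54 × 0.3068 × 4 × 1 = 49.7 kips.
Bearing (0.5 in plate, F_u = 58 ksi): end bolts L_c = 1.4375 − 0.6875/2 = 1.09375, R_n = min(1.2×1.09375×0.5×58, 2.4×0.625×0.5×58) = 38.063 kips/bolt; interior L_c = 2.375 − 0.6875 = 1.6875, R_n = 43.5 kips/bolt. φR_n = 0.75 × (2×38.063 + 2×43.5) = 122.3 kips.
Tension yield (gross): A_g = 5.0625×0.5 = 2.5313 in². φR_n = 0.90 × 36 × 2.5313 = 82.0 kips.
Governing: min(49.7, 122.3, 82.0) = 49.7 kips → bolt shear.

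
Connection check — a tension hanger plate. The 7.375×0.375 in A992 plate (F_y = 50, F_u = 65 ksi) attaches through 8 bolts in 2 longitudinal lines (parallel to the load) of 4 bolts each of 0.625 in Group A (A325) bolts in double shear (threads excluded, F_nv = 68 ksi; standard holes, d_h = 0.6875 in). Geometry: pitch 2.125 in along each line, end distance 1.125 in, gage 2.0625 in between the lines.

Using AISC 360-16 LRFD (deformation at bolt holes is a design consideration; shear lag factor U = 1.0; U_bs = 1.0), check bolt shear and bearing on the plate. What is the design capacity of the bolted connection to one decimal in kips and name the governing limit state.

198.8 kips (bearing governs)

Bolt shear: A_b = π(0.625)²/4 = 0.3068 in². φR_n = 0.75 × 68 × 0.3068 × 8 × 2 = 250.3 kips.
Bearing (0.375 in plate, F_u = 65 ksi): end bolts L_c = 1.125 − 0.6875/2 = 0.78125, R_n = min(1.2×0.78125×0.375×65, 2.4×0.625×0.375×65) = 22.852 kips/bolt; interior L_c = 2.125 − 0.6875 = 1.4375, R_n = 36.563 kips/bolt. φR_n = 0.75 × (2×22.852 + 6×36.563) = 198.8 kips.
Governing: min(250.3, 198.8) = 198.8 kips → bearing.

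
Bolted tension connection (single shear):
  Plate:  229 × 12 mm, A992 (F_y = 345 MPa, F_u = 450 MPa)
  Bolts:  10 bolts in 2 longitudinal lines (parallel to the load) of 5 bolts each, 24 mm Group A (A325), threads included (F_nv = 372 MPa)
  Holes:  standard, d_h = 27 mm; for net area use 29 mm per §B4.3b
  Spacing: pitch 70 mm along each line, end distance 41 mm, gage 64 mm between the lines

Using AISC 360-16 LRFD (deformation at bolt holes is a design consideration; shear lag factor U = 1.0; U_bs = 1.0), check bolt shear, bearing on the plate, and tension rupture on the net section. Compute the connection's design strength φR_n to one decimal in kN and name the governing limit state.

692.6 kN (net-section rupture governs)

Bolt shear: A_b = π(24)²/4 = 452.39 mm². φR_n = 0.75 × 372 × 452.39 × 10 × 1 = 1262.2 kN.
Bearing (12 mm plate, F_u = 450 MPa): end bolts L_c = 41 − 27/2 = 27.5, R_n = min(1.2×27.5×12×450, 2.4×24×12×450) = 178.2 kN/bolt; interior L_c = 70 − 27 = 43, R_n = 278.64 kN/bolt. φR_n = 0.75 × (2×178.2 + 8×278.64) = 1939.1 kN.
Tension rupture (net): A_n = (229 − 2×29)×12 = 2052 mm² (U = 1.0, A_e = A_n). φR_n = 0.75 × 450 × 2052 = 692.6 kN.
Governing: min(1262.2, 1939.1, 692.6) = 692.6 kN → net-section rupture.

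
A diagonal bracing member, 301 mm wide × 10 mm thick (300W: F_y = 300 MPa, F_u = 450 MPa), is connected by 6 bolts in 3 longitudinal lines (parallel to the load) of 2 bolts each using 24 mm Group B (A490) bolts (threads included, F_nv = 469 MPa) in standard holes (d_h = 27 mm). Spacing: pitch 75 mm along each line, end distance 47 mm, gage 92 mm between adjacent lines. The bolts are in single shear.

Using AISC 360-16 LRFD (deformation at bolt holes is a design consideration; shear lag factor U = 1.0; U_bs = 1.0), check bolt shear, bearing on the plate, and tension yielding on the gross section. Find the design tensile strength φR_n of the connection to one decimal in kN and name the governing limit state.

812.7 kN (gross-section yield governs)

Bolt shear: A_b = π(24)²/4 = 452.39 mm². φR_n = 0.75 × 469 × 452.39 × 6 × 1 = 954.8 kN.
Bearing (10 mm plate, F_u = 450 MPa): end bolts L_c = 47 − 27/2 = 33.5, R_n = min(1.2×33.5×10×450, 2.4×24×10×450) = 180.9 kN/bolt; interior L_c = 75 − 27 = 48, R_n = 259.2 kN/bolt. φR_n = 0.75 × (3×180.9 + 3×259.2) = 990.2 kN.
Tension yield (gross): A_g = 301×10 = 3010 mm². φR_n = 0.90 × 300 × 3010 = 812.7 kN.
Governing: min(954.8, 990.2, 812.7) = 812.7 kN → gross-section yield.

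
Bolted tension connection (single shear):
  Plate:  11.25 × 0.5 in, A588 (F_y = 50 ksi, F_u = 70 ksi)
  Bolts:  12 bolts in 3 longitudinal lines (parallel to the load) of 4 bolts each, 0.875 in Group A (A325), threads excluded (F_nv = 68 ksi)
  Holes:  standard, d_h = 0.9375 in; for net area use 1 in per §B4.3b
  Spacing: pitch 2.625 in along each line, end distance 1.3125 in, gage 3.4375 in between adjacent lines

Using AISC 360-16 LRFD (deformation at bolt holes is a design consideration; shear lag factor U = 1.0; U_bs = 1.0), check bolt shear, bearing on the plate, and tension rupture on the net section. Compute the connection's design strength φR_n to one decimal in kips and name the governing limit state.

216.6 kips (net-section rupture governs)

Bolt shear: A_b = π(0.875)²/4 = 0.60132 in². φR_n = 0.75 × 68 × 0.60132 × 12 × 1 = 368.0 kips.
Bearing (0.5 in plate, F_u = 70 ksi): end bolts L_c = 1.3125 − 0.9375/2 = 0.84375, R_n = min(1.2×0.84375×0.5×70, 2.4×0.875×0.5×70) = 35.438 kips/bolt; interior L_c = 2.625 − 0.9375 = 1.6875, R_n = 70.875 kips/bolt. φR_n = 0.75 × (3×35.438 + 9×70.875) = 558.1 kips.
Tension rupture (net): A_n = (11.25 − 3×1)×0.5 = 4.125 in² (U = 1.0, A_e = A_n). φR_n = 0.75 × 70 × 4.125 = 216.6 kips.
Governing: min(368.0, 558.1, 216.6) = 216.6 kips → net-section rupture.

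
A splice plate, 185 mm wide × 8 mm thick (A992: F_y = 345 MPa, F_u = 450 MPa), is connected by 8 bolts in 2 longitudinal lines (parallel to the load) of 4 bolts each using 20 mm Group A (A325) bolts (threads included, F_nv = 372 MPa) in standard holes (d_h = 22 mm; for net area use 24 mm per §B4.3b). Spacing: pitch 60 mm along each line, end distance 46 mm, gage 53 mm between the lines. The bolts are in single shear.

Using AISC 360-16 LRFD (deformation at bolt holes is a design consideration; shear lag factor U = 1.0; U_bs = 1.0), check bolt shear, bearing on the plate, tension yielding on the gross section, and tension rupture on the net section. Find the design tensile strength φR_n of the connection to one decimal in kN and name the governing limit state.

369.9 kN (net-section rupture governs)

Bolt shear: A_b = π(20)²/4 = 314.16 mm². φR_n = 0.75 × 372 × 314.16 × 8 × 1 = 701.2 kN.
Bearing (8 mm plate, F_u = 450 MPa): end bolts L_c = 46 − 22/2 = 35, R_n = min(1.2×35×8×450, 2.4×20×8×450) = 151.2 kN/bolt; interior L_c = 60 − 22 = 38, R_n = 164.16 kN/bolt. φR_n = 0.75 × (2×151.2 + 6×164.16) = 965.5 kN.
Tension yield (gross): A_g = 185×8 = 1480 mm². φR_n = 0.90 × 345 × 1480 = 459.5 kN.
Tension rupture (net): A_n = (185 − 2×24)×8 = 1096 mm² (U = 1.0, A_e = A_n). φR_n = 0.75 × 450 × 1096 = 369.9 kN.
Governing: min(701.2, 965.5, 459.5, 369.9) = 369.9 kN → net-section rupture.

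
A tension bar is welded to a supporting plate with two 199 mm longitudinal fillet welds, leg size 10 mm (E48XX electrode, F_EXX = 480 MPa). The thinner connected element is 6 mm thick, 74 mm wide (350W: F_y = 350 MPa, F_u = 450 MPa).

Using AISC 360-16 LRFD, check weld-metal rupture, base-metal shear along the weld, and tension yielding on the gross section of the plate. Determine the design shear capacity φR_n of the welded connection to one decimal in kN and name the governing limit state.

139.9 kN (gross-section yield governs)

Weld metal: throat = 0.707×10 = 7.07 mm, L = 2×199 = 398 mm. φR_n = 0.75 × 0.6 × 480 × 7.07 × 398 = 607.8 kN.
Base metal shear (6 mm plate): yield φR_n = 1.0×0.6×350×6×398 = 501.5 kN; rupture φR_n = 0.75×0.6×450×6×398 = 483.6 kN; take 483.6 kN (rupture).
Tension yield (gross): A_g = 74×6 = 444 mm². φR_n = 0.90 × 350 × 444 = 139.9 kN.
Governing: min(607.8, 483.6, 139.9) = 139.9 kN → gross-section yield.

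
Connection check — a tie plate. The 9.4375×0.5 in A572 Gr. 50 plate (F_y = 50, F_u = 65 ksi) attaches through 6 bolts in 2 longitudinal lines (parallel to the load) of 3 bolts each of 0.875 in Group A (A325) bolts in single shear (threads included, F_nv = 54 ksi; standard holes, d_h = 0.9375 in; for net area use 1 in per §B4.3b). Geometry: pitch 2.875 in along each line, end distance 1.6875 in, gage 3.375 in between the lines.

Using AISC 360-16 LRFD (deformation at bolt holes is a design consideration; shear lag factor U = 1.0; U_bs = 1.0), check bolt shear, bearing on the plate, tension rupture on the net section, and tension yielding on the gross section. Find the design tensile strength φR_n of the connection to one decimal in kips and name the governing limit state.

Bolt shear: A_b = π(0.875)²/4 = 0.60132 in². φR_n = 0.75 × 54 × 0.60132 × 6 × 1 = 146.1 kips.
Bearing (0.5 in plate, F_u = 65 ksi): end bolts L_c = 1.6875 − 0.9375/2 = 1.21875, R_n = min(1.2×1.21875×0.5×65, 2.4×0.875×0.5×65) = 47.531 kips/bolt; interior L_c = 2.875 − 0.9375 = 1.9375, R_n = 68.25 kips/bolt. φR_n = 0.75 × (2×47.531 + 4×68.25) = 276.0 kips.
Tension rupture (net): A_n = (9.4375 − 2×1)×0.5 = 3.7188 in² (U = 1.0, A_e = A_n). φR_n = 0.75 × 65 × 3.7188 = 181.3 kips.
Tension yield (gross): A_g = 9.4375×0.5 = 4.7188 in². φR_n = 0.90 × 50 × 4.7188 = 212.3 kips.
Governing: min(146.1, 276.0, 181.3, 212.3) = 146.1 kips → bolt shear.

146.1 kips (bolt shear governs)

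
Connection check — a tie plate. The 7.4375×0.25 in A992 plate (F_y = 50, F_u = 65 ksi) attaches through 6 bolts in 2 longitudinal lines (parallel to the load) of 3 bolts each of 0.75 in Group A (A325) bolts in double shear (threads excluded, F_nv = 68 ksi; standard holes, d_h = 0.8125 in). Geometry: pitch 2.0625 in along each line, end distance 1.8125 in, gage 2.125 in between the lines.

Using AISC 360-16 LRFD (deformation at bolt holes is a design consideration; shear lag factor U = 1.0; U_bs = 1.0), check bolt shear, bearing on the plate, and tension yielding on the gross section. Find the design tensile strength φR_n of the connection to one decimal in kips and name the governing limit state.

Bolt shear: A_b = π(0.75)²/4 = 0.44179 in². φR_n = 0.75 × 68 × 0.44179 × 6 × 2 = 270.4 kips.
Bearing (0.25 in plate, F_u = 65 ksi): end bolts L_c = 1.8125 − 0.8125/2 = 1.40625, R_n = min(1.2×1.40625×0.25×65, 2.4×0.75×0.25×65) = 27.422 kips/bolt; interior L_c = 2.0625 − 0.8125 = 1.25, R_n = 24.375 kips/bolt. φR_n = 0.75 × (2×27.422 + 4×24.375) = 114.3 kips.
Tension yield (gross): A_g = 7.4375×0.25 = 1.8594 in². φR_n = 0.90 × 50 × 1.8594 = 83.7 kips.
Governing: min(270.4, 114.3, 83.7) = 83.7 kips → gross-section yield.

83.7 kips (gross-section yield governs)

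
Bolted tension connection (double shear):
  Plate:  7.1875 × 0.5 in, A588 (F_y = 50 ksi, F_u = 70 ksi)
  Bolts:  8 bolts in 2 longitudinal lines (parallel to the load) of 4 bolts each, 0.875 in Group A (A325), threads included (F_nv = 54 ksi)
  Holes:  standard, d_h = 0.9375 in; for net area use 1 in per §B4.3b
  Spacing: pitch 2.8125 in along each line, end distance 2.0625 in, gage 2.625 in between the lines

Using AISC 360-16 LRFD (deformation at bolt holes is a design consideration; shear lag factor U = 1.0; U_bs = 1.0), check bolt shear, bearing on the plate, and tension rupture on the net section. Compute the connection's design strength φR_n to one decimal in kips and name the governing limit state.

Bolt shear: A_b = π(0.875)²/4 = 0.60132 in². φR_n = 0.75 × 54 × 0.60132 × 8 × 2 = 389.7 kips.
Bearing (0.5 in plate, F_u = 70 ksi): end bolts L_c = 2.0625 − 0.9375/2 = 1.59375, R_n = min(1.2×1.59375×0.5×70, 2.4×0.875×0.5×70) = 66.938 kips/bolt; interior L_c = 2.8125 − 0.9375 = 1.875, R_n = 73.5 kips/bolt. φR_n = 0.75 × (2×66.938 + 6×73.5) = 431.2 kips.
Tension rupture (net): A_n = (7.1875 − 2×1)×0.5 = 2.5938 in² (U = 1.0, A_e = A_n). φR_n = 0.75 × 70 × 2.5938 = 136.2 kips.
Governing: min(389.7, 431.2, 136.2) = 136.2 kips → net-section rupture.

136.2 kips (net-section rupture governs)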